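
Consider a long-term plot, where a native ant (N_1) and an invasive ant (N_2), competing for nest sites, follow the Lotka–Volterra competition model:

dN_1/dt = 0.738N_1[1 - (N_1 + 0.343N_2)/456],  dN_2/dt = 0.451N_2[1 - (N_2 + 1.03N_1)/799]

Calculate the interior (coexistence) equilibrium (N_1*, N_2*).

Setting both brackets to zero gives the nullclines N_1 + 0.343N_2 = 456 and 1.03N_1 + N_2 = 799.
Substituting N_2 = 799 - 1.03N_1 into the first: N_1(1 - 0.343·1.03) = 456 - 0.343·799.
So N_1* = 182/0.647 = 281, and then N_2* = 799 - 1.03·281 = 509.

N_1* ≈ 281, N_2* ≈ 509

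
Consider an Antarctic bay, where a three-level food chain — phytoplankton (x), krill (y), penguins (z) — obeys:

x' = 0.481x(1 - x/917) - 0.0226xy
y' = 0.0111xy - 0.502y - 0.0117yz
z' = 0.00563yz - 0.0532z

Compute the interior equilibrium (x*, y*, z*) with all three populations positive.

x* ≈ 510, y* ≈ 9.45, z* ≈ 441

From dz/dt = 0: 0.00563y* = 0.0532, so y* = 9.45.
From dx/dt = 0: 0.481(1 - x*/917) = 0.0226·9.45, giving x* = 917·(1 - 0.444) = 510.
From dy/dt = 0: 0.0111·510 - 0.502 = 0.0117z*, so z* = 5.16/0.0117 = 441.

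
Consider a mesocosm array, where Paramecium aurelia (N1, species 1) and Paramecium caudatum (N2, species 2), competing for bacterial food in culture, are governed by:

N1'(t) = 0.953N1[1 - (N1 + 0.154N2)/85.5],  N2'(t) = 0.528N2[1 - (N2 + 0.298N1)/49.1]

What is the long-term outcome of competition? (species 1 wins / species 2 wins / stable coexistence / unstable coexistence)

Compare the nullcline intercepts: K1/α12 = 85.5/0.154 = 555 > K2 = 49.1; K2/α21 = 49.1/0.298 = 165 > K1 = 85.5.
Since both inequalities hold, each species can invade when rare, so the interior equilibrium is stable.

stable coexistence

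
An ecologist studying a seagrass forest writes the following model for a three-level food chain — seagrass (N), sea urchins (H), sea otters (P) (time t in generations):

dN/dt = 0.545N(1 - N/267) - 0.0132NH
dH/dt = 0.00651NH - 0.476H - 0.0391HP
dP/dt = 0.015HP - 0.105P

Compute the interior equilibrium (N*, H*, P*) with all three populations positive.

From dP/dt = 0: 0.015H* = 0.105, so H* = 7.
From dN/dt = 0: 0.545(1 - N*/267) = 0.0132·7, giving N* = 267·(1 - 0.17) = 222.
From dH/dt = 0: 0.00651·222 - 0.476 = 0.0391P*, so P* = 0.967/0.0391 = 24.7.

N* ≈ 222, H* ≈ 7, P* ≈ 24.7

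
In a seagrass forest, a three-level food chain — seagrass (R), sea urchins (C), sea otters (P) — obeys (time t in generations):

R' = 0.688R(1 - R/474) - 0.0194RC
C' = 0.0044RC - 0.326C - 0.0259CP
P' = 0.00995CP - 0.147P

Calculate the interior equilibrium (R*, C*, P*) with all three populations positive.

From dP/dt = 0: 0.00995C* = 0.147, so C* = 14.8.
From dR/dt = 0: 0.688(1 - R*/474) = 0.0194·14.8, giving R* = 474·(1 - 0.417) = 277.
From dC/dt = 0: 0.0044·277 - 0.326 = 0.0259P*, so P* = 0.891/0.0259 = 34.4.

R* ≈ 277, C* ≈ 14.8, P* ≈ 34.4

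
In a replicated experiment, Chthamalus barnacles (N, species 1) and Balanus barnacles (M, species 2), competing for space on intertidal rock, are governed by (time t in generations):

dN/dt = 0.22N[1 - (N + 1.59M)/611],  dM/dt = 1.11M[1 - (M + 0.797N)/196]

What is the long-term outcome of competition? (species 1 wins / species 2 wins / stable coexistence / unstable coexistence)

species 1 excludes species 2

Compare the nullcline intercepts: K1/α12 = 611/1.59 = 384 > K2 = 196; K2/α21 = 196/0.797 = 246 < K1 = 611.
Since the inequalities point opposite ways, species 1 can invade but species 2 cannot.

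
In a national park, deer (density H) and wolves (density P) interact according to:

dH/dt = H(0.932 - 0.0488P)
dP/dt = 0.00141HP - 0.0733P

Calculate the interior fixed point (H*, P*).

H* ≈ 52, P* ≈ 19.1

Set dP/dt = 0 with P > 0: 0.00141H - 0.0733 = 0, so H* = 0.0733/0.00141 = 52.
Set dH/dt = 0 with H > 0: 0.932 - 0.0488P = 0, so P* = 0.932/0.0488 = 19.1.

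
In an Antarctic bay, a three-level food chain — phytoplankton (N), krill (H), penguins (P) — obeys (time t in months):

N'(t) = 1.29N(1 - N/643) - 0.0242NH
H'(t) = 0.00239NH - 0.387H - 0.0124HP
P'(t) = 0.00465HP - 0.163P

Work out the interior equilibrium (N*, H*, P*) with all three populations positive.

From dP/dt = 0: 0.00465H* = 0.163, so H* = 35.1.
From dN/dt = 0: 1.29(1 - N*/643) = 0.0242·35.1, giving N* = 643·(1 - 0.658) = 220.
From dH/dt = 0: 0.00239·220 - 0.387 = 0.0124P*, so P* = 0.139/0.0124 = 11.2.

N* ≈ 220, H* ≈ 35.1, P* ≈ 11.2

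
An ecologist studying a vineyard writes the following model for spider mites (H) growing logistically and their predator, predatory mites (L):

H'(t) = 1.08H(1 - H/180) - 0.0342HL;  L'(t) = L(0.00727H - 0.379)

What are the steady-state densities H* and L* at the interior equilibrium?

From dL/dt = 0 with L > 0: 0.00727H* = 0.379, so H* = 52.1.
Substitute into dH/dt = 0: 1.08(1 - 52.1/180) = 0.0342L*.
The bracket is 0.71, giving L* = 0.767/0.0342 = 22.4.

H* ≈ 52.1, L* ≈ 22.4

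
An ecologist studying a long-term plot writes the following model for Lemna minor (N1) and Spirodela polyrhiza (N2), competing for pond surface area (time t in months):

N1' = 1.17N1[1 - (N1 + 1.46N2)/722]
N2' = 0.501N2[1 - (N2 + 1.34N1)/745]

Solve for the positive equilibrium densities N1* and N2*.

N1* ≈ 382, N2* ≈ 233

Setting both brackets to zero gives the nullclines N1 + 1.46N2 = 722 and 1.34N1 + N2 = 745.
Substituting N2 = 745 - 1.34N1 into the first: N1(1 - 1.46·1.34) = 722 - 1.46·745.
So N1* = -366/-0.956 = 382, and then N2* = 745 - 1.34·382 = 233.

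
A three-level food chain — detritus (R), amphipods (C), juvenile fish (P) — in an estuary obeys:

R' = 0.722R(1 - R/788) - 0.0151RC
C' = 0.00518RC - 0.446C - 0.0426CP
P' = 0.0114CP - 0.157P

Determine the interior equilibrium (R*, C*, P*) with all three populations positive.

From dP/dt = 0: 0.0114C* = 0.157, so C* = 13.8.
From dR/dt = 0: 0.722(1 - R*/788) = 0.0151·13.8, giving R* = 788·(1 - 0.288) = 561.
From dC/dt = 0: 0.00518·561 - 0.446 = 0.0426P*, so P* = 2.46/0.0426 = 57.8.

R* ≈ 561, C* ≈ 13.8, P* ≈ 57.8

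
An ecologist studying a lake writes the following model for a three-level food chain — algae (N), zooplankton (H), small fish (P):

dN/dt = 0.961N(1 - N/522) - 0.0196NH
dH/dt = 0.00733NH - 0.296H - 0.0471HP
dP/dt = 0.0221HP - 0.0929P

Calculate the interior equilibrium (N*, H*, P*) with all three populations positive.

From dP/dt = 0: 0.0221H* = 0.0929, so H* = 4.2.
From dN/dt = 0: 0.961(1 - N*/522) = 0.0196·4.2, giving N* = 522·(1 - 0.0857) = 477.
From dH/dt = 0: 0.00733·477 - 0.296 = 0.0471P*, so P* = 3.2/0.0471 = 68.

N* ≈ 477, H* ≈ 4.2, P* ≈ 68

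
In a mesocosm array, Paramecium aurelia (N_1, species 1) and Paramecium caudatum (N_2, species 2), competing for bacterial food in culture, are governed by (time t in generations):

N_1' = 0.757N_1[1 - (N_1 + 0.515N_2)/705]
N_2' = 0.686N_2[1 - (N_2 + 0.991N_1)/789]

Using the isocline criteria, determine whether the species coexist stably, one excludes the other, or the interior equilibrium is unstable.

Compare the nullcline intercepts: K1/α12 = 705/0.515 = 1370 > K2 = 789; K2/α21 = 789/0.991 = 796 > K1 = 705.
Since both inequalities hold, each species can invade when rare, so the interior equilibrium is stable.

stable coexistence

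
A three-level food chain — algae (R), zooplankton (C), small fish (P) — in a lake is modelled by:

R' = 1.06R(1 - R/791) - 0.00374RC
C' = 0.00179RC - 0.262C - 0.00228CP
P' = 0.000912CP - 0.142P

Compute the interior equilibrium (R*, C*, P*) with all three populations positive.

R* ≈ 356, C* ≈ 156, P* ≈ 165

From dP/dt = 0: 0.000912C* = 0.142, so C* = 156.
From dR/dt = 0: 1.06(1 - R*/791) = 0.00374·156, giving R* = 791·(1 - 0.549) = 356.
From dC/dt = 0: 0.00179·356 - 0.262 = 0.00228P*, so P* = 0.376/0.00228 = 165.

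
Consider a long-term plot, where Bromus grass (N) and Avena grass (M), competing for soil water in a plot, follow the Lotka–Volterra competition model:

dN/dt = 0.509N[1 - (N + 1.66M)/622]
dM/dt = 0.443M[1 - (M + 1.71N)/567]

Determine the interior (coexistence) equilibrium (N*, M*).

Setting both brackets to zero gives the nullclines N + 1.66M = 622 and 1.71N + M = 567.
Substituting M = 567 - 1.71N into the first: N(1 - 1.66·1.71) = 622 - 1.66·567.
So N* = -319/-1.84 = 174, and then M* = 567 - 1.71·174 = 270.

N* ≈ 174, M* ≈ 270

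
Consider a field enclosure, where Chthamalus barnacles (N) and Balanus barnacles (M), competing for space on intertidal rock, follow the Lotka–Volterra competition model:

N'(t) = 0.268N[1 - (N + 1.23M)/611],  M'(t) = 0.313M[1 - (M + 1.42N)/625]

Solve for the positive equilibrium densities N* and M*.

N* ≈ 211, M* ≈ 325

Setting both brackets to zero gives the nullclines N + 1.23M = 611 and 1.42N + M = 625.
Substituting M = 625 - 1.42N into the first: N(1 - 1.23·1.42) = 611 - 1.23·625.
So N* = -158/-0.747 = 211, and then M* = 625 - 1.42·211 = 325.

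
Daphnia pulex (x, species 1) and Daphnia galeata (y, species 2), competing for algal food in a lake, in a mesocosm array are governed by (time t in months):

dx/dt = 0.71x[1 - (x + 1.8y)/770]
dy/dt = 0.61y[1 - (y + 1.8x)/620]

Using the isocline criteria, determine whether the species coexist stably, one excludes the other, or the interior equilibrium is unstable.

unstable coexistence (outcome depends on initial conditions)

Compare the nullcline intercepts: K1/α12 = 770/1.8 = 428 < K2 = 620; K2/α21 = 620/1.8 = 344 < K1 = 770.
Since both are reversed, neither can invade when rare; the interior point is a saddle.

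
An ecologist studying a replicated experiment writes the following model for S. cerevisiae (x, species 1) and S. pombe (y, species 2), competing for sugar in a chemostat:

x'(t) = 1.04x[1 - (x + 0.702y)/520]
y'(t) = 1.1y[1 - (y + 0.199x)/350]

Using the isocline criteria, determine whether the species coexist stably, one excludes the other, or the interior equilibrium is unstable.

Compare the nullcline intercepts: K1/α12 = 520/0.702 = 741 > K2 = 350; K2/α21 = 350/0.199 = 1760 > K1 = 520.
Since both inequalities hold, each species can invade when rare, so the interior equilibrium is stable.

stable coexistence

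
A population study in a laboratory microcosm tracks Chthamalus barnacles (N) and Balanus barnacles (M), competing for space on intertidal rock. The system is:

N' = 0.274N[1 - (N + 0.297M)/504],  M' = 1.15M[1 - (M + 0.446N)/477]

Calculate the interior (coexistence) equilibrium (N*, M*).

N* ≈ 418, M* ≈ 291

Setting both brackets to zero gives the nullclines N + 0.297M = 504 and 0.446N + M = 477.
Substituting M = 477 - 0.446N into the first: N(1 - 0.297·0.446) = 504 - 0.297·477.
So N* = 362/0.868 = 418, and then M* = 477 - 0.446·418 = 291.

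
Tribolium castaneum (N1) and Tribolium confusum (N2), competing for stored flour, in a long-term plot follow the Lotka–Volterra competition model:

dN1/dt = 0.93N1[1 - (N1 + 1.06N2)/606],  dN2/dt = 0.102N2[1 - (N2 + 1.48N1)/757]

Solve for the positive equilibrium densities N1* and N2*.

N1* ≈ 345, N2* ≈ 246

Setting both brackets to zero gives the nullclines N1 + 1.06N2 = 606 and 1.48N1 + N2 = 757.
Substituting N2 = 757 - 1.48N1 into the first: N1(1 - 1.06·1.48) = 606 - 1.06·757.
So N1* = -196/-0.569 = 345, and then N2* = 757 - 1.48·345 = 246.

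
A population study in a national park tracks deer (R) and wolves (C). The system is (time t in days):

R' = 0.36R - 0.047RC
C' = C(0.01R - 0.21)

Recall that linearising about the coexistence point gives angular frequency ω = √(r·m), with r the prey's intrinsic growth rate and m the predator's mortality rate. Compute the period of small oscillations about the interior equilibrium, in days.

Here r = 0.36 and m = 0.21, so r·m = 0.0756.
ω = √0.0756 = 0.275 per day, hence T = 2π/ω ≈ 22.9 days.

T ≈ 22.9 days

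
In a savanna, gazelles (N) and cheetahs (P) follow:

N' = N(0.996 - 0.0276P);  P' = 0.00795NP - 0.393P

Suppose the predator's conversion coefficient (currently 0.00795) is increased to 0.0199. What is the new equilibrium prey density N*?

N* ≈ 19.7

At the interior fixed point, setting dP/dt = 0 with P > 0 fixes N* = (predator death rate)/(NP coefficient) — independent of the other coefficients.
With the change, N* = 0.393/0.0199 = 19.7; it falls from 49.4.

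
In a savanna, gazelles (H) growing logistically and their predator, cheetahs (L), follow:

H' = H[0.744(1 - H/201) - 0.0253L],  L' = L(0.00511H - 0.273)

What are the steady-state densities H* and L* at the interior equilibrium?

From dL/dt = 0 with L > 0: 0.00511H* = 0.273, so H* = 53.4.
Substitute into dH/dt = 0: 0.744(1 - 53.4/201) = 0.0253L*.
The bracket is 0.734, giving L* = 0.546/0.0253 = 21.6.

H* ≈ 53.4, L* ≈ 21.6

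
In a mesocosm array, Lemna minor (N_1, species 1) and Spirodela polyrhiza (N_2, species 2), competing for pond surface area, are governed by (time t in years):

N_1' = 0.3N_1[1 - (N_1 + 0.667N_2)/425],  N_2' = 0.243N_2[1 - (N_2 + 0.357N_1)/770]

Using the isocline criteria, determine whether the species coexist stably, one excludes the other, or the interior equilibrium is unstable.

Compare the nullcline intercepts: K1/α12 = 425/0.667 = 637 < K2 = 770; K2/α21 = 770/0.357 = 2160 > K1 = 425.
Since the inequalities point opposite ways, species 2 can invade but species 1 cannot.

species 2 excludes species 1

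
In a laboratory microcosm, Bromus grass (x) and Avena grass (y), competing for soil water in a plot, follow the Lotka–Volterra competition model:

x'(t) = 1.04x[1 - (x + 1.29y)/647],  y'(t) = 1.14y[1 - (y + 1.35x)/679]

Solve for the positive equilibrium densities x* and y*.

x* ≈ 309, y* ≈ 262

Setting both brackets to zero gives the nullclines x + 1.29y = 647 and 1.35x + y = 679.
Substituting y = 679 - 1.35x into the first: x(1 - 1.29·1.35) = 647 - 1.29·679.
So x* = -229/-0.742 = 309, and then y* = 679 - 1.35·309 = 262.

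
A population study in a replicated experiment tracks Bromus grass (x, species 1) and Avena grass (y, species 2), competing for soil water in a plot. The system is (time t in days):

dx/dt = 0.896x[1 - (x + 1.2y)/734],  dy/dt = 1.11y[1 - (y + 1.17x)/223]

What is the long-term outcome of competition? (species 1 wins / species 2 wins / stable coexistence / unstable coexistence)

Compare the nullcline intercepts: K1/α12 = 734/1.2 = 612 > K2 = 223; K2/α21 = 223/1.17 = 191 < K1 = 734.
Since the inequalities point opposite ways, species 1 can invade but species 2 cannot.

species 1 excludes species 2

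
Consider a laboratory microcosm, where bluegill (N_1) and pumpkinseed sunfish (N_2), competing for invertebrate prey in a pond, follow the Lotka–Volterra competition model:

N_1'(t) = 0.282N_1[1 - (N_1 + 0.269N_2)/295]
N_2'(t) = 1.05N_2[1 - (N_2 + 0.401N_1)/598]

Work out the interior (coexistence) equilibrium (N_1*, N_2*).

Setting both brackets to zero gives the nullclines N_1 + 0.269N_2 = 295 and 0.401N_1 + N_2 = 598.
Substituting N_2 = 598 - 0.401N_1 into the first: N_1(1 - 0.269·0.401) = 295 - 0.269·598.
So N_1* = 134/0.892 = 150, and then N_2* = 598 - 0.401·150 = 538.

N_1* ≈ 150, N_2* ≈ 538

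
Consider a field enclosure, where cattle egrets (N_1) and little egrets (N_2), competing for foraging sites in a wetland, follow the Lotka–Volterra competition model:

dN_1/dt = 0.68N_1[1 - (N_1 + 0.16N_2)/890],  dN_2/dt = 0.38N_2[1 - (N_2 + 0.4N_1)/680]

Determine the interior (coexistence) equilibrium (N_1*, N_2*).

Setting both brackets to zero gives the nullclines N_1 + 0.16N_2 = 890 and 0.4N_1 + N_2 = 680.
Substituting N_2 = 680 - 0.4N_1 into the first: N_1(1 - 0.16·0.4) = 890 - 0.16·680.
So N_1* = 781/0.936 = 835, and then N_2* = 680 - 0.4·835 = 346.

N_1* ≈ 835, N_2* ≈ 346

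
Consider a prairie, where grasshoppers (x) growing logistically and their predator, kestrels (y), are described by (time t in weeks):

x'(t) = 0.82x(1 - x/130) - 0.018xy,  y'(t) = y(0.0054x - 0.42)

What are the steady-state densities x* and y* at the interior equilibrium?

From dy/dt = 0 with y > 0: 0.0054x* = 0.42, so x* = 77.8.
Substitute into dx/dt = 0: 0.82(1 - 77.8/130) = 0.018y*.
The bracket is 0.402, giving y* = 0.329/0.018 = 18.3.

x* ≈ 77.8, y* ≈ 18.3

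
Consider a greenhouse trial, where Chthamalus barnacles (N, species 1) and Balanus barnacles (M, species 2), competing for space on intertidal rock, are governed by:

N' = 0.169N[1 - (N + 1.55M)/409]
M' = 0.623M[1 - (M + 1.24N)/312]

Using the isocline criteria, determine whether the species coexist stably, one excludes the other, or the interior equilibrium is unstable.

Compare the nullcline intercepts: K1/α12 = 409/1.55 = 264 < K2 = 312; K2/α21 = 312/1.24 = 252 < K1 = 409.
Since both are reversed, neither can invade when rare; the interior point is a saddle.

unstable coexistence (outcome depends on initial conditions)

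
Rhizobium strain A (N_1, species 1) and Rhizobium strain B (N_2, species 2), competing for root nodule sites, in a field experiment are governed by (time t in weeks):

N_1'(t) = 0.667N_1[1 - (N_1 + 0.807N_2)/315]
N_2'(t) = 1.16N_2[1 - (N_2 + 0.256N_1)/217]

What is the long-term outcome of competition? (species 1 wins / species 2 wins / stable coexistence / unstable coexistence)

stable coexistence

Compare the nullcline intercepts: K1/α12 = 315/0.807 = 390 > K2 = 217; K2/α21 = 217/0.256 = 848 > K1 = 315.
Since both inequalities hold, each species can invade when rare, so the interior equilibrium is stable.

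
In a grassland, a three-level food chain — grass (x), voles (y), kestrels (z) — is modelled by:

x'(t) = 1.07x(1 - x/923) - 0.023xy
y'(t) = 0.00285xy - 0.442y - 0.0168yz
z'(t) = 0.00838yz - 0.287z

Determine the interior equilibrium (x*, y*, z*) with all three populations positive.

From dz/dt = 0: 0.00838y* = 0.287, so y* = 34.2.
From dx/dt = 0: 1.07(1 - x*/923) = 0.023·34.2, giving x* = 923·(1 - 0.736) = 244.
From dy/dt = 0: 0.00285·244 - 0.442 = 0.0168z*, so z* = 0.252/0.0168 = 15.

x* ≈ 244, y* ≈ 34.2, z* ≈ 15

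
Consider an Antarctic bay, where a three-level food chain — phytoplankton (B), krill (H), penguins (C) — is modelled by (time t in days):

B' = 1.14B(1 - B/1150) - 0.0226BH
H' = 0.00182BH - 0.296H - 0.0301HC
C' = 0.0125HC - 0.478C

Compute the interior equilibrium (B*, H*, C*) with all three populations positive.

From dC/dt = 0: 0.0125H* = 0.478, so H* = 38.2.
From dB/dt = 0: 1.14(1 - B*/1150) = 0.0226·38.2, giving B* = 1150·(1 - 0.758) = 278.
From dH/dt = 0: 0.00182·278 - 0.296 = 0.0301C*, so C* = 0.21/0.0301 = 6.99.

B* ≈ 278, H* ≈ 38.2, C* ≈ 6.99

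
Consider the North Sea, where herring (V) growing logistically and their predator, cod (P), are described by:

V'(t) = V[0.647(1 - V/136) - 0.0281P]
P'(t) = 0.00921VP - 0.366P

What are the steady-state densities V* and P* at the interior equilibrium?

V* ≈ 39.7, P* ≈ 16.3

From dP/dt = 0 with P > 0: 0.00921V* = 0.366, so V* = 39.7.
Substitute into dV/dt = 0: 0.647(1 - 39.7/136) = 0.0281P*.
The bracket is 0.708, giving P* = 0.458/0.0281 = 16.3.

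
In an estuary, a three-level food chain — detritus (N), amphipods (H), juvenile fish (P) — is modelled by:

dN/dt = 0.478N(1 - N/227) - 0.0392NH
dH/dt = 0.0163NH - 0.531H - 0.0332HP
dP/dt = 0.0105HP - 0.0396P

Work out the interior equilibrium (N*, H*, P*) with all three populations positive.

From dP/dt = 0: 0.0105H* = 0.0396, so H* = 3.77.
From dN/dt = 0: 0.478(1 - N*/227) = 0.0392·3.77, giving N* = 227·(1 - 0.309) = 157.
From dH/dt = 0: 0.0163·157 - 0.531 = 0.0332P*, so P* = 2.02/0.0332 = 61.

N* ≈ 157, H* ≈ 3.77, P* ≈ 61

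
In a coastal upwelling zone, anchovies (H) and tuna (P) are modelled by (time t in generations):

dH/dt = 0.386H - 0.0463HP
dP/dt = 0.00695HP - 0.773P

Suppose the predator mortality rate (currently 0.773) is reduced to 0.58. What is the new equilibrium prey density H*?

At the interior fixed point, setting dP/dt = 0 with P > 0 fixes H* = (predator death rate)/(HP coefficient) — independent of the other coefficients.
With the change, H* = 0.58/0.00695 = 83.5; it falls from 111.

H* ≈ 83.5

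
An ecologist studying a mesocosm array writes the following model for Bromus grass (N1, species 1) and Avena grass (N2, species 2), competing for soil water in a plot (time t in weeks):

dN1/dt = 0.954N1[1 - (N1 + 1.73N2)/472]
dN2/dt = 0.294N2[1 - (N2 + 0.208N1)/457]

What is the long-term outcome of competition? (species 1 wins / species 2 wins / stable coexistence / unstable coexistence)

species 2 excludes species 1

Compare the nullcline intercepts: K1/α12 = 472/1.73 = 273 < K2 = 457; K2/α21 = 457/0.208 = 2200 > K1 = 472.
Since the inequalities point opposite ways, species 2 can invade but species 1 cannot.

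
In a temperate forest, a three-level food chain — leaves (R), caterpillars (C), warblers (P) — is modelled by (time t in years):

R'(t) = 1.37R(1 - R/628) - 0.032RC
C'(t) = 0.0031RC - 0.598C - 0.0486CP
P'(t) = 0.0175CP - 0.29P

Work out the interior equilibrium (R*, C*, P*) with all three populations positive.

R* ≈ 385, C* ≈ 16.6, P* ≈ 12.2

From dP/dt = 0: 0.0175C* = 0.29, so C* = 16.6.
From dR/dt = 0: 1.37(1 - R*/628) = 0.032·16.6, giving R* = 628·(1 - 0.387) = 385.
From dC/dt = 0: 0.0031·385 - 0.598 = 0.0486P*, so P* = 0.595/0.0486 = 12.2.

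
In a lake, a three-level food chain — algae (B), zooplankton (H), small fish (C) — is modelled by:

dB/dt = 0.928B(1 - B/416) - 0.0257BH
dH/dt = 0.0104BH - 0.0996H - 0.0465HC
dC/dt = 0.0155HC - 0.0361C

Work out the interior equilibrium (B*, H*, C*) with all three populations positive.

From dC/dt = 0: 0.0155H* = 0.0361, so H* = 2.33.
From dB/dt = 0: 0.928(1 - B*/416) = 0.0257·2.33, giving B* = 416·(1 - 0.0645) = 389.
From dH/dt = 0: 0.0104·389 - 0.0996 = 0.0465C*, so C* = 3.95/0.0465 = 84.9.

B* ≈ 389, H* ≈ 2.33, C* ≈ 84.9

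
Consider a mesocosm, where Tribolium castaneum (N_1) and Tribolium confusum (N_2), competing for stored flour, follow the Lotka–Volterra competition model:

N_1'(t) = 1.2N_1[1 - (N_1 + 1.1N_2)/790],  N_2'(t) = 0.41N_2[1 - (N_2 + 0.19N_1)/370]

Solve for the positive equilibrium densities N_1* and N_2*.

N_1* ≈ 484, N_2* ≈ 278

Setting both brackets to zero gives the nullclines N_1 + 1.1N_2 = 790 and 0.19N_1 + N_2 = 370.
Substituting N_2 = 370 - 0.19N_1 into the first: N_1(1 - 1.1·0.19) = 790 - 1.1·370.
So N_1* = 383/0.791 = 484, and then N_2* = 370 - 0.19·484 = 278.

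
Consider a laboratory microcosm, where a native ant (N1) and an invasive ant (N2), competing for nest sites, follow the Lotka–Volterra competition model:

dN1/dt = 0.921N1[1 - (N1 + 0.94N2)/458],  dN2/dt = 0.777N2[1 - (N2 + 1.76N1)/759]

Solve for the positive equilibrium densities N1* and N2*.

N1* ≈ 390, N2* ≈ 71.9

Setting both brackets to zero gives the nullclines N1 + 0.94N2 = 458 and 1.76N1 + N2 = 759.
Substituting N2 = 759 - 1.76N1 into the first: N1(1 - 0.94·1.76) = 458 - 0.94·759.
So N1* = -255/-0.654 = 390, and then N2* = 759 - 1.76·390 = 71.9.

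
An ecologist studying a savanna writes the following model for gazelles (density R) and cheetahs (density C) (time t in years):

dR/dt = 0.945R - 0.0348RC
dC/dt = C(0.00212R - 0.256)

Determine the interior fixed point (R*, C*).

Set dC/dt = 0 with C > 0: 0.00212R - 0.256 = 0, so R* = 0.256/0.00212 = 121.
Set dR/dt = 0 with R > 0: 0.945 - 0.0348C = 0, so C* = 0.945/0.0348 = 27.2.

R* ≈ 121, C* ≈ 27.2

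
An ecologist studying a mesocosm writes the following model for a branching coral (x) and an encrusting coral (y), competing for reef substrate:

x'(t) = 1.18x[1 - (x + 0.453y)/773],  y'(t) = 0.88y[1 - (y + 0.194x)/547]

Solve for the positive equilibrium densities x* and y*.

Setting both brackets to zero gives the nullclines x + 0.453y = 773 and 0.194x + y = 547.
Substituting y = 547 - 0.194x into the first: x(1 - 0.453·0.194) = 773 - 0.453·547.
So x* = 525/0.912 = 576, and then y* = 547 - 0.194·576 = 435.

x* ≈ 576, y* ≈ 435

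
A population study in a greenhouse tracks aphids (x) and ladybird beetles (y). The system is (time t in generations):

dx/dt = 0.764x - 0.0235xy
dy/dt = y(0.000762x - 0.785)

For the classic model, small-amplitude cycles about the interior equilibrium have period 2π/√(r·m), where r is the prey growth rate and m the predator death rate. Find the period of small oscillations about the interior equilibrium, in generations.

T ≈ 8.11 generations

Here r = 0.764 and m = 0.785, so r·m = 0.6.
ω = √0.6 = 0.774 per generation, hence T = 2π/ω ≈ 8.11 generations.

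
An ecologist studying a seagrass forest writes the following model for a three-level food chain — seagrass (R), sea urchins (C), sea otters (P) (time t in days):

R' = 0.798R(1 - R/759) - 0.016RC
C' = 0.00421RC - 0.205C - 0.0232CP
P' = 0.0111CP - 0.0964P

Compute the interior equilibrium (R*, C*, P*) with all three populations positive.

From dP/dt = 0: 0.0111C* = 0.0964, so C* = 8.68.
From dR/dt = 0: 0.798(1 - R*/759) = 0.016·8.68, giving R* = 759·(1 - 0.174) = 627.
From dC/dt = 0: 0.00421·627 - 0.205 = 0.0232P*, so P* = 2.43/0.0232 = 105.

R* ≈ 627, C* ≈ 8.68, P* ≈ 105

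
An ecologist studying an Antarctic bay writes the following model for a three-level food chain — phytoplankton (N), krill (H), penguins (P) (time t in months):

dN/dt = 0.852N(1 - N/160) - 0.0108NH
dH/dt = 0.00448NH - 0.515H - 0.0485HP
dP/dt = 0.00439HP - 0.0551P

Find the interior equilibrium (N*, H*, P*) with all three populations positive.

N* ≈ 135, H* ≈ 12.6, P* ≈ 1.81

From dP/dt = 0: 0.00439H* = 0.0551, so H* = 12.6.
From dN/dt = 0: 0.852(1 - N*/160) = 0.0108·12.6, giving N* = 160·(1 - 0.159) = 135.
From dH/dt = 0: 0.00448·135 - 0.515 = 0.0485P*, so P* = 0.0878/0.0485 = 1.81.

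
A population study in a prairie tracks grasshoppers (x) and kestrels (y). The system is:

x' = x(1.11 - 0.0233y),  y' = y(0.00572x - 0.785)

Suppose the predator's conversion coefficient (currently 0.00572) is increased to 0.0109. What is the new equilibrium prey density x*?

At the interior fixed point, setting dy/dt = 0 with y > 0 fixes x* = (predator death rate)/(xy coefficient) — independent of the other coefficients.
With the change, x* = 0.785/0.0109 = 72; it falls from 137.

x* ≈ 72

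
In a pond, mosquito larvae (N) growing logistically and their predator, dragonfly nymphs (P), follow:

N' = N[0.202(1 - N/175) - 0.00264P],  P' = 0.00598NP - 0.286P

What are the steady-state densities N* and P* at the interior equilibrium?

N* ≈ 47.8, P* ≈ 55.6

From dP/dt = 0 with P > 0: 0.00598N* = 0.286, so N* = 47.8.
Substitute into dN/dt = 0: 0.202(1 - 47.8/175) = 0.00264P*.
The bracket is 0.727, giving P* = 0.147/0.00264 = 55.6.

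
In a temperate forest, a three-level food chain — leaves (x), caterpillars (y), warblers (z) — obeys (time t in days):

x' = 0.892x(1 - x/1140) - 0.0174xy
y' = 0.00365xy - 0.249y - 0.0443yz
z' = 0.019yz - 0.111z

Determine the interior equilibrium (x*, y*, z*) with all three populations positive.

x* ≈ 1010, y* ≈ 5.84, z* ≈ 77.6

From dz/dt = 0: 0.019y* = 0.111, so y* = 5.84.
From dx/dt = 0: 0.892(1 - x*/1140) = 0.0174·5.84, giving x* = 1140·(1 - 0.114) = 1010.
From dy/dt = 0: 0.00365·1010 - 0.249 = 0.0443z*, so z* = 3.44/0.0443 = 77.6.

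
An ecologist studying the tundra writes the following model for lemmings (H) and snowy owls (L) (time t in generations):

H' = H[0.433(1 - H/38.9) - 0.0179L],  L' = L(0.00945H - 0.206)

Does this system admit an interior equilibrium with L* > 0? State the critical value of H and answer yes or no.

The predator equation gives dL/dt > 0 only when H > 0.206/0.00945 = 21.8.
Without the predator, H → K = 38.9. Since 38.9 > 21.8, the predator can invade and persist.

Threshold H = 21.8; K > 21.8, so yes, the predator persists.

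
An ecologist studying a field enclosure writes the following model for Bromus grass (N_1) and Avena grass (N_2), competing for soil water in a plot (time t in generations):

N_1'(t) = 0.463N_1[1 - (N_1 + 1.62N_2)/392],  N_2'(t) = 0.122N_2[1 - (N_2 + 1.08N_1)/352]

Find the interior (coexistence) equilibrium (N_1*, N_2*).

N_1* ≈ 238, N_2* ≈ 95.2

Setting both brackets to zero gives the nullclines N_1 + 1.62N_2 = 392 and 1.08N_1 + N_2 = 352.
Substituting N_2 = 352 - 1.08N_1 into the first: N_1(1 - 1.62·1.08) = 392 - 1.62·352.
So N_1* = -178/-0.75 = 238, and then N_2* = 352 - 1.08·238 = 95.2.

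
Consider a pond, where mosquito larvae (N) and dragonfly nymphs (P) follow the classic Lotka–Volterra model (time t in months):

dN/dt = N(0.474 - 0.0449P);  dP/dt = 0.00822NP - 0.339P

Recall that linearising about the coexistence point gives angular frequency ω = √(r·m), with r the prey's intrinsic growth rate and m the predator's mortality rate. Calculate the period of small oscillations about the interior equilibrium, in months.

Here r = 0.474 and m = 0.339, so r·m = 0.161.
ω = √0.161 = 0.401 per month, hence T = 2π/ω ≈ 15.7 months.

T ≈ 15.7 months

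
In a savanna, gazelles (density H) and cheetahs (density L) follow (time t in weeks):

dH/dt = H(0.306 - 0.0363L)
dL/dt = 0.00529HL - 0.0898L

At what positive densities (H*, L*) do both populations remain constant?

Set dL/dt = 0 with L > 0: 0.00529H - 0.0898 = 0, so H* = 0.0898/0.00529 = 17.
Set dH/dt = 0 with H > 0: 0.306 - 0.0363L = 0, so L* = 0.306/0.0363 = 8.43.

H* ≈ 17, L* ≈ 8.43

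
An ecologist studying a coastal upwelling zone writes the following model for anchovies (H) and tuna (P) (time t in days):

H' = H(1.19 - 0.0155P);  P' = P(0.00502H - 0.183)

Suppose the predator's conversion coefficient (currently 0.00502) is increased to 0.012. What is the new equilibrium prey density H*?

H* ≈ 15.2

At the interior fixed point, setting dP/dt = 0 with P > 0 fixes H* = (predator death rate)/(HP coefficient) — independent of the other coefficients.
With the change, H* = 0.183/0.012 = 15.2; it falls from 36.5.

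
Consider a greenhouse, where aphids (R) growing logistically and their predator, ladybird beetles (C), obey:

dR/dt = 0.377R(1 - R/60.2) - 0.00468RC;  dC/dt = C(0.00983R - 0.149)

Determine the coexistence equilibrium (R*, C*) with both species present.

R* ≈ 15.2, C* ≈ 60.3

From dC/dt = 0 with C > 0: 0.00983R* = 0.149, so R* = 15.2.
Substitute into dR/dt = 0: 0.377(1 - 15.2/60.2) = 0.00468C*.
The bracket is 0.748, giving C* = 0.282/0.00468 = 60.3.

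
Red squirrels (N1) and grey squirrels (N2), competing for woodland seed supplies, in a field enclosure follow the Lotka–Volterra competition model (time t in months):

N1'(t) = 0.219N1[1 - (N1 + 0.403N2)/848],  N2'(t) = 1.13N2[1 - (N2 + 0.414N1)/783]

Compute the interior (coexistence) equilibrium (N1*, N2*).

N1* ≈ 639, N2* ≈ 518

Setting both brackets to zero gives the nullclines N1 + 0.403N2 = 848 and 0.414N1 + N2 = 783.
Substituting N2 = 783 - 0.414N1 into the first: N1(1 - 0.403·0.414) = 848 - 0.403·783.
So N1* = 532/0.833 = 639, and then N2* = 783 - 0.414·639 = 518.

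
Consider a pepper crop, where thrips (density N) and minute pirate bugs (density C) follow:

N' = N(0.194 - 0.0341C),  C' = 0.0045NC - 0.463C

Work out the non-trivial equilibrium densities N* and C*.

N* ≈ 103, C* ≈ 5.69

Set dC/dt = 0 with C > 0: 0.0045N - 0.463 = 0, so N* = 0.463/0.0045 = 103.
Set dN/dt = 0 with N > 0: 0.194 - 0.0341C = 0, so C* = 0.194/0.0341 = 5.69.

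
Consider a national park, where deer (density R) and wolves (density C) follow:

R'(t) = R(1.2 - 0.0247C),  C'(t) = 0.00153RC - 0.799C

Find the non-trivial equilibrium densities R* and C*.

R* ≈ 522, C* ≈ 48.6

Set dC/dt = 0 with C > 0: 0.00153R - 0.799 = 0, so R* = 0.799/0.00153 = 522.
Set dR/dt = 0 with R > 0: 1.2 - 0.0247C = 0, so C* = 1.2/0.0247 = 48.6.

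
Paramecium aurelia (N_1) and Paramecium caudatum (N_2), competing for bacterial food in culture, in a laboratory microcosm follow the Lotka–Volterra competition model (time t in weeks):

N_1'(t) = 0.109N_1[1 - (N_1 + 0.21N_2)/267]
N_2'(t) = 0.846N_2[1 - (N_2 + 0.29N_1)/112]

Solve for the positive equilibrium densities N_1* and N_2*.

N_1* ≈ 259, N_2* ≈ 36.8

Setting both brackets to zero gives the nullclines N_1 + 0.21N_2 = 267 and 0.29N_1 + N_2 = 112.
Substituting N_2 = 112 - 0.29N_1 into the first: N_1(1 - 0.21·0.29) = 267 - 0.21·112.
So N_1* = 243/0.939 = 259, and then N_2* = 112 - 0.29·259 = 36.8.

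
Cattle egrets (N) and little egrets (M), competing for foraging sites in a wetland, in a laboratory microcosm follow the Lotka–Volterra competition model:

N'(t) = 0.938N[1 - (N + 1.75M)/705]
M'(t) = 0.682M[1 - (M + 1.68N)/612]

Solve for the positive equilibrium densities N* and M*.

N* ≈ 189, M* ≈ 295

Setting both brackets to zero gives the nullclines N + 1.75M = 705 and 1.68N + M = 612.
Substituting M = 612 - 1.68N into the first: N(1 - 1.75·1.68) = 705 - 1.75·612.
So N* = -366/-1.94 = 189, and then M* = 612 - 1.68·189 = 295.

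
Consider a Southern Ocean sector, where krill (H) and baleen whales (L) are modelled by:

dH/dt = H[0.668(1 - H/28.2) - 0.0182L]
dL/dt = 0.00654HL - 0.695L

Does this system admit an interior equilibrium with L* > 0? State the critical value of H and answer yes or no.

The predator equation gives dL/dt > 0 only when H > 0.695/0.00654 = 106.
Without the predator, H → K = 28.2. Since 28.2 < 106, the predator cannot invade.

Threshold H = 106; K < 106, so no, the predator goes extinct.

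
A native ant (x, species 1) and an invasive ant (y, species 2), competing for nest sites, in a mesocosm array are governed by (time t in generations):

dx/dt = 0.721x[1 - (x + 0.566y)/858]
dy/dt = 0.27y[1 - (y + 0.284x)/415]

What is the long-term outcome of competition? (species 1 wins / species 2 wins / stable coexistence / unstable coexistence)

stable coexistence

Compare the nullcline intercepts: K1/α12 = 858/0.566 = 1520 > K2 = 415; K2/α21 = 415/0.284 = 1460 > K1 = 858.
Since both inequalities hold, each species can invade when rare, so the interior equilibrium is stable.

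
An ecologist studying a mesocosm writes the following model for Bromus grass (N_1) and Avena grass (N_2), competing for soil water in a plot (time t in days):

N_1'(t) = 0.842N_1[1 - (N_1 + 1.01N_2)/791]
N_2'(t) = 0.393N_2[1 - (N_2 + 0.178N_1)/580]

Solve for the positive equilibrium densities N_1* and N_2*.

Setting both brackets to zero gives the nullclines N_1 + 1.01N_2 = 791 and 0.178N_1 + N_2 = 580.
Substituting N_2 = 580 - 0.178N_1 into the first: N_1(1 - 1.01·0.178) = 791 - 1.01·580.
So N_1* = 205/0.82 = 250, and then N_2* = 580 - 0.178·250 = 535.

N_1* ≈ 250, N_2* ≈ 535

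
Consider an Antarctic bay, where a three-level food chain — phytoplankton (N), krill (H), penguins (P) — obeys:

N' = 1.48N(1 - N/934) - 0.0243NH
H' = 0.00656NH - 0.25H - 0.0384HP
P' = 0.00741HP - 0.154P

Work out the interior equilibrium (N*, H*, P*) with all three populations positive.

From dP/dt = 0: 0.00741H* = 0.154, so H* = 20.8.
From dN/dt = 0: 1.48(1 - N*/934) = 0.0243·20.8, giving N* = 934·(1 - 0.341) = 615.
From dH/dt = 0: 0.00656·615 - 0.25 = 0.0384P*, so P* = 3.79/0.0384 = 98.6.

N* ≈ 615, H* ≈ 20.8, P* ≈ 98.6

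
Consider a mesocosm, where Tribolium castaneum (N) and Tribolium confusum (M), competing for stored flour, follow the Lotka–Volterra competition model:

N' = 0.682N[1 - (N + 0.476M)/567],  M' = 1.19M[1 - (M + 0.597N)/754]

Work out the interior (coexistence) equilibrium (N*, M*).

Setting both brackets to zero gives the nullclines N + 0.476M = 567 and 0.597N + M = 754.
Substituting M = 754 - 0.597N into the first: N(1 - 0.476·0.597) = 567 - 0.476·754.
So N* = 208/0.716 = 291, and then M* = 754 - 0.597·291 = 580.

N* ≈ 291, M* ≈ 580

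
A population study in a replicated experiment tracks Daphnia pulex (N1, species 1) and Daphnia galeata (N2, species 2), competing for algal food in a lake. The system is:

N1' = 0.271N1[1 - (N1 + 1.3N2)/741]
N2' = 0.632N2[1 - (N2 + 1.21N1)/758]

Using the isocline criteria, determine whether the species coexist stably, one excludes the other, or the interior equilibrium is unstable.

Compare the nullcline intercepts: K1/α12 = 741/1.3 = 570 < K2 = 758; K2/α21 = 758/1.21 = 626 < K1 = 741.
Since both are reversed, neither can invade when rare; the interior point is a saddle.

unstable coexistence (outcome depends on initial conditions)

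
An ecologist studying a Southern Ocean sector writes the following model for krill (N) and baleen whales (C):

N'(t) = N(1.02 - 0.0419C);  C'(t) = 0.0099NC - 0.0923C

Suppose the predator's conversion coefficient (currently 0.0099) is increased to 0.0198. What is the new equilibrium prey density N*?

At the interior fixed point, setting dC/dt = 0 with C > 0 fixes N* = (predator death rate)/(NC coefficient) — independent of the other coefficients.
With the change, N* = 0.0923/0.0198 = 4.66; it falls from 9.32.

N* ≈ 4.66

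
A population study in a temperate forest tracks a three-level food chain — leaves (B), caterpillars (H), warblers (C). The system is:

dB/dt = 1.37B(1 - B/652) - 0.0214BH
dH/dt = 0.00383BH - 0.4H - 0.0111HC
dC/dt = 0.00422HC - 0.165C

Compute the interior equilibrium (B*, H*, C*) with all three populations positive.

From dC/dt = 0: 0.00422H* = 0.165, so H* = 39.1.
From dB/dt = 0: 1.37(1 - B*/652) = 0.0214·39.1, giving B* = 652·(1 - 0.611) = 254.
From dH/dt = 0: 0.00383·254 - 0.4 = 0.0111C*, so C* = 0.572/0.0111 = 51.5.

B* ≈ 254, H* ≈ 39.1, C* ≈ 51.5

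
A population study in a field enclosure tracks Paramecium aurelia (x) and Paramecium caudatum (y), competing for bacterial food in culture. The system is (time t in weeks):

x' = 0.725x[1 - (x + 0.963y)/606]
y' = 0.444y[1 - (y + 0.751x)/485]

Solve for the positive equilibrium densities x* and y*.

Setting both brackets to zero gives the nullclines x + 0.963y = 606 and 0.751x + y = 485.
Substituting y = 485 - 0.751x into the first: x(1 - 0.963·0.751) = 606 - 0.963·485.
So x* = 139/0.277 = 502, and then y* = 485 - 0.751·502 = 108.

x* ≈ 502, y* ≈ 108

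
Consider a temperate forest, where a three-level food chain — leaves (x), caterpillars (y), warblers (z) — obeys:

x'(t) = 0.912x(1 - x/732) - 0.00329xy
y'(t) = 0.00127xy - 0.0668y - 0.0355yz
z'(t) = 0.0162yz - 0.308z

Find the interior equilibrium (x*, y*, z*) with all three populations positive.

x* ≈ 682, y* ≈ 19, z* ≈ 22.5

From dz/dt = 0: 0.0162y* = 0.308, so y* = 19.
From dx/dt = 0: 0.912(1 - x*/732) = 0.00329·19, giving x* = 732·(1 - 0.0686) = 682.
From dy/dt = 0: 0.00127·682 - 0.0668 = 0.0355z*, so z* = 0.799/0.0355 = 22.5.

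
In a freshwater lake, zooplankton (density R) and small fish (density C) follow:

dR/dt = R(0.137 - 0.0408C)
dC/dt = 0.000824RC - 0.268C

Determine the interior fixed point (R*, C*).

Set dC/dt = 0 with C > 0: 0.000824R - 0.268 = 0, so R* = 0.268/0.000824 = 325.
Set dR/dt = 0 with R > 0: 0.137 - 0.0408C = 0, so C* = 0.137/0.0408 = 3.36.

R* ≈ 325, C* ≈ 3.36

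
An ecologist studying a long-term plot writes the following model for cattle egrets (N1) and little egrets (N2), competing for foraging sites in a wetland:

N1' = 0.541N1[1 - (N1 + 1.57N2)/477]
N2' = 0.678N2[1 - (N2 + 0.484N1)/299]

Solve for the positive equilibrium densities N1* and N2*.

N1* ≈ 31.5, N2* ≈ 284

Setting both brackets to zero gives the nullclines N1 + 1.57N2 = 477 and 0.484N1 + N2 = 299.
Substituting N2 = 299 - 0.484N1 into the first: N1(1 - 1.57·0.484) = 477 - 1.57·299.
So N1* = 7.57/0.24 = 31.5, and then N2* = 299 - 0.484·31.5 = 284.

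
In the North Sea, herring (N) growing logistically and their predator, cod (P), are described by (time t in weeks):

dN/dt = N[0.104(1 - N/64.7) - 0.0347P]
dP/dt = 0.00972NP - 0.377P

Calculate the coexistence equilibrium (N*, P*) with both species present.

N* ≈ 38.8, P* ≈ 1.2

From dP/dt = 0 with P > 0: 0.00972N* = 0.377, so N* = 38.8.
Substitute into dN/dt = 0: 0.104(1 - 38.8/64.7) = 0.0347P*.
The bracket is 0.401, giving P* = 0.0417/0.0347 = 1.2.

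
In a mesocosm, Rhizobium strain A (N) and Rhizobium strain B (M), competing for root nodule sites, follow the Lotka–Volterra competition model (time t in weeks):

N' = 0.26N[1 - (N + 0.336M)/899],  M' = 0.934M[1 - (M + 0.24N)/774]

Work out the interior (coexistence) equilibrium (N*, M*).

N* ≈ 695, M* ≈ 607

Setting both brackets to zero gives the nullclines N + 0.336M = 899 and 0.24N + M = 774.
Substituting M = 774 - 0.24N into the first: N(1 - 0.336·0.24) = 899 - 0.336·774.
So N* = 639/0.919 = 695, and then M* = 774 - 0.24·695 = 607.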